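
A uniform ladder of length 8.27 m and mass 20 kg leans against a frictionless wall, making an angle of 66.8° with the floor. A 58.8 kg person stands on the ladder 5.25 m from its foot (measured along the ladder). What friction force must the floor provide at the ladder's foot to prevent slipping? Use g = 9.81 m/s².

Taking torques about the foot of the ladder:
Ladder weight 20×9.81 = 196.2 N acts at 4.135 m along the ladder; its horizontal arm is 4.135·cos66.8° = 1.629 m → τ = 319.6 N·m clockwise.
Person: 58.8×9.81 = 576.8 N at 5.25 m → arm 2.068 m → τ = 1193 N·m clockwise.
Wall normal N acts horizontally at the top; its moment arm is the height L sinθ = 8.27·sin66.8° = 7.601 m, counterclockwise.
For rotational equilibrium, N × 7.601 = 1513, so N = 199 N.
ΣFx = 0: friction at the foot balances the wall's push, so f = N_wall = 199 N.

f ≈ 199 N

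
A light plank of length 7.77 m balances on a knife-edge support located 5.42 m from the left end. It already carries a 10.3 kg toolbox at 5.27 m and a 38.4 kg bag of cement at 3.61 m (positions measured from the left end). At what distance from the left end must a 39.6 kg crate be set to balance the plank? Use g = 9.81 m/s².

x ≈ 7.21 m from the left end

Sum moments about the knife-edge support (at 5.42 m from the left end) (the support reaction has zero arm there).
Toolbox: 10.3 × 9.81 = 101 N down at 5.27 m → arm 0.15 m, τ = 101 × 0.15 = 15.15 N·m counterclockwise.
Bag of cement: 38.4 × 9.81 = 376.7 N down at 3.61 m → arm 1.81 m, τ = 376.7 × 1.81 = 681.8 N·m counterclockwise.
Net moment of existing loads = 696.9 N·m counterclockwise.
The crate weighs 39.6 × 9.81 = 388.5 N and must supply an equal clockwise moment, so its lever arm about the knife-edge support is 696.9 / 388.5 = 1.79 m.
That puts it at 5.42 + 1.79 = 7.21 m from the left end.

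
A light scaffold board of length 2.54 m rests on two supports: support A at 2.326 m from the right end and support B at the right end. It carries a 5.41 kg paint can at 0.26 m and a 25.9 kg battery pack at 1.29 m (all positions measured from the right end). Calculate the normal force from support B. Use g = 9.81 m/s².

Take moments about support A.
Paint can: 5.41 × 9.81 = 53.07 N down at 0.26 m → arm 2.066 m, τ = 53.07 × 2.066 = 109.6 N·m clockwise.
Battery pack: 25.9 × 9.81 = 254.1 N down at 1.29 m → arm 1.036 m, τ = 254.1 × 1.036 = 263.2 N·m clockwise.
Net load moment about support A = 372.8 N·m clockwise.
Reaction R at support B is upward at 0 m, arm 2.326 m → moment R × 2.326 counterclockwise.
Setting net torque to zero: R × 2.326 = 372.8 → R = 160 N.

R_B ≈ 160 N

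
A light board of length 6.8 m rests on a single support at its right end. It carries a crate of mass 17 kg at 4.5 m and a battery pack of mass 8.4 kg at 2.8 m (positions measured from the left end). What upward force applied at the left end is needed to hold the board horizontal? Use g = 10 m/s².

Take moments about the right end.
Crate: 17 × 10 = 170 N down at 4.5 m → arm 2.3 m, τ = 170 × 2.3 = 391 N·m counterclockwise.
Battery pack: 8.4 × 10 = 84 N down at 2.8 m → arm 4 m, τ = 84 × 4 = 336 N·m counterclockwise.
Net moment of the loads = 727 N·m counterclockwise.
The upward force F acts at the left end, arm 6.8 m, giving F × 6.8 clockwise.
For rotational equilibrium, F × 6.8 = 727, so F = 727 / 6.8 = 107 N.

F ≈ 107 N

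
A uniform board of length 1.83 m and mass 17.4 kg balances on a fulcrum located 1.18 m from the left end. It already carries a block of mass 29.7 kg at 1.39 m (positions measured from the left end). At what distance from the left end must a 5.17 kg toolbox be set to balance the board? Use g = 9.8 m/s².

About the fulcrum (at 1.18 m from the left end):
Beam weight: 17.4 × 9.8 = 170.5 N down at 0.915 m → arm 0.265 m, τ = 170.5 × 0.265 = 45.18 N·m counterclockwise.
Block: 29.7 × 9.8 = 291.1 N down at 1.39 m → arm 0.21 m, τ = 291.1 × 0.21 = 61.13 N·m clockwise.
Net moment of existing loads = 15.95 N·m clockwise.
The toolbox weighs 5.17 × 9.8 = 50.67 N and must supply an equal counterclockwise moment, so its lever arm about the fulcrum is 15.95 / 50.67 = 0.315 m.
That puts it at 1.18 − 0.315 = 0.865 m from the left end.

x ≈ 0.865 m from the left end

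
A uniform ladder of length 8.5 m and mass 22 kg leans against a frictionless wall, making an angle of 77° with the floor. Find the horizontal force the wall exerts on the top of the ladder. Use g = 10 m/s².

Taking torques about the foot of the ladder:
Ladder weight 22×10 = 220 N acts at 4.25 m along the ladder; its horizontal arm is 4.25·cos77° = 0.956 m → τ = 210.3 N·m clockwise.
Wall normal N acts horizontally at the top; its moment arm is the height L sinθ = 8.5·sin77° = 8.282 m, counterclockwise.
Setting net torque to zero: N × 8.282 = 210.3 → N = 25.4 N.

N_wall ≈ 25.4 N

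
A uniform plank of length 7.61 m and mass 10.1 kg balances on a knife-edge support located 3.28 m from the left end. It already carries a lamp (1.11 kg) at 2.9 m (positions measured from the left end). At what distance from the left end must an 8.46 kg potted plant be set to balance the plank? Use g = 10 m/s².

x ≈ 2.7 m from the left end

Take moments about the knife-edge support (at 3.28 m from the left end).
Beam weight: 10.1 × 10 = 101 N down at 3.805 m → arm 0.525 m, τ = 101 × 0.525 = 53.03 N·m clockwise.
Lamp: 1.11 × 10 = 11.1 N down at 2.9 m → arm 0.38 m, τ = 11.1 × 0.38 = 4.218 N·m counterclockwise.
Net moment of existing loads = 48.81 N·m clockwise.
The potted plant weighs 8.46 × 10 = 84.6 N and must supply an equal counterclockwise moment, so its lever arm about the knife-edge support is 48.81 / 84.6 = 0.577 m.
That puts it at 3.28 − 0.577 = 2.7 m from the left end.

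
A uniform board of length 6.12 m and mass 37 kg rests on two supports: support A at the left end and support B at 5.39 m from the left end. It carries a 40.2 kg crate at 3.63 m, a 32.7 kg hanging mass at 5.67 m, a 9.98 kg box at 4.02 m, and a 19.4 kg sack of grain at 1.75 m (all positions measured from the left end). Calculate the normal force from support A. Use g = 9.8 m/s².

R_A ≈ 422 N

Taking torques about support B:
Beam weight: 37 × 9.8 = 362.6 N down at 3.06 m → arm 2.33 m, τ = 362.6 × 2.33 = 844.9 N·m counterclockwise.
Crate: 40.2 × 9.8 = 394 N down at 3.63 m → arm 1.76 m, τ = 394 × 1.76 = 693.4 N·m counterclockwise.
Hanging mass: 32.7 × 9.8 = 320.5 N down at 5.67 m → arm 0.28 m, τ = 320.5 × 0.28 = 89.74 N·m clockwise.
Box: 9.98 × 9.8 = 97.8 N down at 4.02 m → arm 1.37 m, τ = 97.8 × 1.37 = 134 N·m counterclockwise.
Sack of grain: 19.4 × 9.8 = 190.1 N down at 1.75 m → arm 3.64 m, τ = 190.1 × 3.64 = 692 N·m counterclockwise.
Net load moment about support B = 2275 N·m counterclockwise.
Reaction R at support A is upward at 0 m, arm 5.39 m → moment R × 5.39 clockwise.
For rotational equilibrium, R × 5.39 = 2275, so R = 422 N.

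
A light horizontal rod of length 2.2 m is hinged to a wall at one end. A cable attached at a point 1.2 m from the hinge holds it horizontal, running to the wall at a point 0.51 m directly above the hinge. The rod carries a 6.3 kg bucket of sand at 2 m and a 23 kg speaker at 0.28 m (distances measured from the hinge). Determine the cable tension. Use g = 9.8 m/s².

Take moments about the hinge.
Bucket of sand: 6.3 × 9.8 = 61.74 N down at 2 m → arm 2 m, τ = 61.74 × 2 = 123.5 N·m clockwise.
Speaker: 23 × 9.8 = 225.4 N down at 0.28 m → arm 0.28 m, τ = 225.4 × 0.28 = 63.11 N·m clockwise.
Total clockwise load moment = 186.6 N·m.
The cable tension T acts at 1.2 m; only its component perpendicular to the rod, T sinθ, produces torque. sinθ = h/√(h²+d²) = 0.51/√(0.51²+1.2²) = 0.3911.
For rotational equilibrium, T × 1.2 × 0.3911 = 186.6, so T = 186.6 / 0.4693 = 398 N.

T ≈ 398 N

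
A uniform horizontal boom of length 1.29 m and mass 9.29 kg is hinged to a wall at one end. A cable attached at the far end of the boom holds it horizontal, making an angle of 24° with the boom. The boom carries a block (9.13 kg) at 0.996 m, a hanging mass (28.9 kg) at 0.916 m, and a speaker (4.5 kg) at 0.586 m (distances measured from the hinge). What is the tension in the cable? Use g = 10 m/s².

Sum moments about the hinge (the unknown hinge reaction has zero arm there).
Beam weight: 9.29 × 10 = 92.9 N down at 0.645 m → arm 0.645 m, τ = 92.9 × 0.645 = 59.92 N·m clockwise.
Block: 9.13 × 10 = 91.3 N down at 0.996 m → arm 0.996 m, τ = 91.3 × 0.996 = 90.93 N·m clockwise.
Hanging mass: 28.9 × 10 = 289 N down at 0.916 m → arm 0.916 m, τ = 289 × 0.916 = 264.7 N·m clockwise.
Speaker: 4.5 × 10 = 45 N down at 0.586 m → arm 0.586 m, τ = 45 × 0.586 = 26.37 N·m clockwise.
Total clockwise load moment = 441.9 N·m.
The cable tension T acts at 1.29 m; only its component perpendicular to the boom, T sinθ, produces torque. sin 24° = 0.4067.
Setting net torque to zero: T × 1.29 × 0.4067 = 441.9 → T = 441.9 / 0.5246 = 842 N.

T ≈ 842 N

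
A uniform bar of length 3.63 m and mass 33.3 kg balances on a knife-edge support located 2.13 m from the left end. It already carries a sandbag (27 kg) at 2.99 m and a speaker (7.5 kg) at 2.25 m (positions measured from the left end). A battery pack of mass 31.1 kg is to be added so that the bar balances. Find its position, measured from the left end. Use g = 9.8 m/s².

About the knife-edge support (at 2.13 m from the left end):
Beam weight: 33.3 × 9.8 = 326.3 N down at 1.815 m → arm 0.315 m, τ = 326.3 × 0.315 = 102.8 N·m counterclockwise.
Sandbag: 27 × 9.8 = 264.6 N down at 2.99 m → arm 0.86 m, τ = 264.6 × 0.86 = 227.6 N·m clockwise.
Speaker: 7.5 × 9.8 = 73.5 N down at 2.25 m → arm 0.12 m, τ = 73.5 × 0.12 = 8.82 N·m clockwise.
Net moment of existing loads = 133.6 N·m clockwise.
The battery pack weighs 31.1 × 9.8 = 304.8 N and must supply an equal counterclockwise moment, so its lever arm about the knife-edge support is 133.6 / 304.8 = 0.438 m.
That puts it at 2.13 − 0.438 = 1.69 m from the left end.

x ≈ 1.69 m from the left end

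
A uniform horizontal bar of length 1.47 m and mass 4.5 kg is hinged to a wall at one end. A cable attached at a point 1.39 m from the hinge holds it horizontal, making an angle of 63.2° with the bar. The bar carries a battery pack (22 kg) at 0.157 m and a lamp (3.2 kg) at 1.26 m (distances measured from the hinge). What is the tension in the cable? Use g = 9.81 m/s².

T ≈ 85.3 N

Taking torques about the hinge:
Beam weight: 4.5 × 9.81 = 44.15 N down at 0.735 m → arm 0.735 m, τ = 44.15 × 0.735 = 32.45 N·m clockwise.
Battery pack: 22 × 9.81 = 215.8 N down at 0.157 m → arm 0.157 m, τ = 215.8 × 0.157 = 33.88 N·m clockwise.
Lamp: 3.2 × 9.81 = 31.39 N down at 1.26 m → arm 1.26 m, τ = 31.39 × 1.26 = 39.55 N·m clockwise.
Total clockwise load moment = 105.9 N·m.
The cable tension T acts at 1.39 m; only its component perpendicular to the bar, T sinθ, produces torque. sin 63.2° = 0.8926.
Balancing moments: T × 1.39 × 0.8926 = 105.9, giving T = 105.9 / 1.241 = 85.3 N.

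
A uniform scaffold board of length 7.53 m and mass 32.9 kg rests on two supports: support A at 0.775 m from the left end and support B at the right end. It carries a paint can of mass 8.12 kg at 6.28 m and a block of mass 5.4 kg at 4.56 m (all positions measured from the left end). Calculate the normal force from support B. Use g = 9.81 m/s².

R_B ≈ 237 N

Taking torques about support A:
Beam weight: 32.9 × 9.81 = 322.7 N down at 3.765 m → arm 2.99 m, τ = 322.7 × 2.99 = 964.9 N·m clockwise.
Paint can: 8.12 × 9.81 = 79.66 N down at 6.28 m → arm 5.505 m, τ = 79.66 × 5.505 = 438.5 N·m clockwise.
Block: 5.4 × 9.81 = 52.97 N down at 4.56 m → arm 3.785 m, τ = 52.97 × 3.785 = 200.5 N·m clockwise.
Net load moment about support A = 1604 N·m clockwise.
Reaction R at support B is upward at 7.53 m, arm 6.755 m → moment R × 6.755 counterclockwise.
Balancing moments: R × 6.755 = 1604, giving R = 237 N.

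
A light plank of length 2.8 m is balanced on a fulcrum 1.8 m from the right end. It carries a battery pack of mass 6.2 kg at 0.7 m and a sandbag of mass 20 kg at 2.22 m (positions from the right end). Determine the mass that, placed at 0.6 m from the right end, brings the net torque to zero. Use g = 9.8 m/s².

Taking torques about the fulcrum (at 1.8 m from the right end):
Battery pack: 6.2 × 9.8 = 60.76 N down at 0.7 m → arm 1.1 m, τ = 60.76 × 1.1 = 66.84 N·m clockwise.
Sandbag: 20 × 9.8 = 196 N down at 2.22 m → arm 0.42 m, τ = 196 × 0.42 = 82.32 N·m counterclockwise.
Net moment of known loads = 15.48 N·m counterclockwise.
An unknown mass m at 0.6 m has arm 1.2 m; its moment is m·g·1.2 clockwise.
Balancing moments: m × 9.8 × 1.2 = 15.48, giving m = 15.48 / (9.8 × 1.2) = 1.32 kg.

m ≈ 1.32 kg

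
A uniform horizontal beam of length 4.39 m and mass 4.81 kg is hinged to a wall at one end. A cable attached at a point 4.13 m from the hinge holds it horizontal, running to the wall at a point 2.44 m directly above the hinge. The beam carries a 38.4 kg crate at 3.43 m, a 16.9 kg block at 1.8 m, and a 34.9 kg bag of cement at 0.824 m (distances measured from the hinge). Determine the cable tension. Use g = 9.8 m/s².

T ≈ 940 N

Choose the hinge as the axis so the unknown hinge reaction has zero arm there.
Beam weight: 4.81 × 9.8 = 47.14 N down at 2.195 m → arm 2.195 m, τ = 47.14 × 2.195 = 103.5 N·m clockwise.
Crate: 38.4 × 9.8 = 376.3 N down at 3.43 m → arm 3.43 m, τ = 376.3 × 3.43 = 1291 N·m clockwise.
Block: 16.9 × 9.8 = 165.6 N down at 1.8 m → arm 1.8 m, τ = 165.6 × 1.8 = 298.1 N·m clockwise.
Bag of cement: 34.9 × 9.8 = 342 N down at 0.824 m → arm 0.824 m, τ = 342 × 0.824 = 281.8 N·m clockwise.
Total clockwise load moment = 1974 N·m.
The cable tension T acts at 4.13 m; only its component perpendicular to the beam, T sinθ, produces torque. sinθ = h/√(h²+d²) = 2.44/√(2.44²+4.13²) = 0.5087.
Setting net torque to zero: T × 4.13 × 0.5087 = 1974 → T = 1974 / 2.101 = 940 N.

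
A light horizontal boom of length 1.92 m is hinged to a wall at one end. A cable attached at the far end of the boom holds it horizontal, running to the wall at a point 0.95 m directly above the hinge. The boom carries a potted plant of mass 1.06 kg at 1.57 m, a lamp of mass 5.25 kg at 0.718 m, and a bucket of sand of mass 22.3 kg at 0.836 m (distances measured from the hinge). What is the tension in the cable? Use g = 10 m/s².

About the hinge:
Potted plant: 1.06 × 10 = 10.6 N down at 1.57 m → arm 1.57 m, τ = 10.6 × 1.57 = 16.64 N·m clockwise.
Lamp: 5.25 × 10 = 52.5 N down at 0.718 m → arm 0.718 m, τ = 52.5 × 0.718 = 37.7 N·m clockwise.
Bucket of sand: 22.3 × 10 = 223 N down at 0.836 m → arm 0.836 m, τ = 223 × 0.836 = 186.4 N·m clockwise.
Total clockwise load moment = 240.7 N·m.
The cable tension T acts at 1.92 m; only its component perpendicular to the boom, T sinθ, produces torque. sinθ = h/√(h²+d²) = 0.95/√(0.95²+1.92²) = 0.4435.
Setting net torque to zero: T × 1.92 × 0.4435 = 240.7 → T = 240.7 / 0.8515 = 283 N.

T ≈ 283 N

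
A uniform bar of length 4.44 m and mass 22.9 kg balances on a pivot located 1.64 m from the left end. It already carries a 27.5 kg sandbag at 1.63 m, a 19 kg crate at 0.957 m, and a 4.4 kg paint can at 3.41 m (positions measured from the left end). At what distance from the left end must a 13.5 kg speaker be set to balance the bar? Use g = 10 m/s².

Taking torques about the pivot (at 1.64 m from the left end):
Beam weight: 22.9 × 10 = 229 N down at 2.22 m → arm 0.58 m, τ = 229 × 0.58 = 132.8 N·m clockwise.
Sandbag: 27.5 × 10 = 275 N down at 1.63 m → arm 0.01 m, τ = 275 × 0.01 = 2.75 N·m counterclockwise.
Crate: 19 × 10 = 190 N down at 0.957 m → arm 0.683 m, τ = 190 × 0.683 = 129.8 N·m counterclockwise.
Paint can: 4.4 × 10 = 44 N down at 3.41 m → arm 1.77 m, τ = 44 × 1.77 = 77.88 N·m clockwise.
Net moment of existing loads = 78.13 N·m clockwise.
The speaker weighs 13.5 × 10 = 135 N and must supply an equal counterclockwise moment, so its lever arm about the pivot is 78.13 / 135 = 0.579 m.
That puts it at 1.64 − 0.579 = 1.06 m from the left end.

x ≈ 1.06 m from the left end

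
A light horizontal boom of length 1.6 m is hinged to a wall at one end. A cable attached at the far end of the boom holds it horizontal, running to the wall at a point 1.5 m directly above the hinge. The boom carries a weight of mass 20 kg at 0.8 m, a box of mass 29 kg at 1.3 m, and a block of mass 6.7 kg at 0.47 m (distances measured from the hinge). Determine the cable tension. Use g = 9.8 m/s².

Take moments about the hinge.
Weight: 20 × 9.8 = 196 N down at 0.8 m → arm 0.8 m, τ = 196 × 0.8 = 156.8 N·m clockwise.
Box: 29 × 9.8 = 284.2 N down at 1.3 m → arm 1.3 m, τ = 284.2 × 1.3 = 369.5 N·m clockwise.
Block: 6.7 × 9.8 = 65.66 N down at 0.47 m → arm 0.47 m, τ = 65.66 × 0.47 = 30.86 N·m clockwise.
Total clockwise load moment = 557.2 N·m.
The cable tension T acts at 1.6 m; only its component perpendicular to the boom, T sinθ, produces torque. sinθ = h/√(h²+d²) = 1.5/√(1.5²+1.6²) = 0.6839.
Setting net torque to zero: T × 1.6 × 0.6839 = 557.2 → T = 557.2 / 1.094 = 509 N.

T ≈ 509 N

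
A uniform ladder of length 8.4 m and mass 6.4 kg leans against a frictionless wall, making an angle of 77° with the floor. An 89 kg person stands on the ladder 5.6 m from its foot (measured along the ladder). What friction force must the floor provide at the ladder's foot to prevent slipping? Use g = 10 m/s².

f ≈ 144 N

About the foot of the ladder:
Ladder weight 6.4×10 = 64 N acts at 4.2 m along the ladder; its horizontal arm is 4.2·cos77° = 0.9448 m → τ = 60.47 N·m clockwise.
Person: 89×10 = 890 N at 5.6 m → arm 1.26 m → τ = 1121 N·m clockwise.
Wall normal N acts horizontally at the top; its moment arm is the height L sinθ = 8.4·sin77° = 8.185 m, counterclockwise.
Balancing moments: N × 8.185 = 1181, giving N = 144 N.
ΣFx = 0: friction at the foot balances the wall's push, so f = N_wall = 144 N.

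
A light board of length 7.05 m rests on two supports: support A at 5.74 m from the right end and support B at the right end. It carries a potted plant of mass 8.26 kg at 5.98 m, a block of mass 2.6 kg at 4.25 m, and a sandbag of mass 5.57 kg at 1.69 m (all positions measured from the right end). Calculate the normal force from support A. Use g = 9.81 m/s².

Taking torques about support B:
Potted plant: 8.26 × 9.81 = 81.03 N down at 5.98 m → arm 5.98 m, τ = 81.03 × 5.98 = 484.6 N·m counterclockwise.
Block: 2.6 × 9.81 = 25.51 N down at 4.25 m → arm 4.25 m, τ = 25.51 × 4.25 = 108.4 N·m counterclockwise.
Sandbag: 5.57 × 9.81 = 54.64 N down at 1.69 m → arm 1.69 m, τ = 54.64 × 1.69 = 92.34 N·m counterclockwise.
Net load moment about support B = 685.3 N·m counterclockwise.
Reaction R at support A is upward at 5.74 m, arm 5.74 m → moment R × 5.74 clockwise.
Στ = 0 ⇒ R × 5.74 = 685.3 ⇒ R = 119 N.

R_A ≈ 119 N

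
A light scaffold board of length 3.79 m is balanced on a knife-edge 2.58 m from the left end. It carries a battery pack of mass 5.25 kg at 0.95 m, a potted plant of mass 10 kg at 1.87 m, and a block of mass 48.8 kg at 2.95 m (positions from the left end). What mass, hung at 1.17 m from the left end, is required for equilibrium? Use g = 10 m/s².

m ≈ 1.7 kg

Sum moments about the knife-edge (at 2.58 m from the left end) (the support reaction has zero arm there).
Battery pack: 5.25 × 10 = 52.5 N down at 0.95 m → arm 1.63 m, τ = 52.5 × 1.63 = 85.57 N·m counterclockwise.
Potted plant: 10 × 10 = 100 N down at 1.87 m → arm 0.71 m, τ = 100 × 0.71 = 71 N·m counterclockwise.
Block: 48.8 × 10 = 488 N down at 2.95 m → arm 0.37 m, τ = 488 × 0.37 = 180.6 N·m clockwise.
Net moment of known loads = 24.03 N·m clockwise.
An unknown mass m at 1.17 m has arm 1.41 m; its moment is m·g·1.41 counterclockwise.
Στ = 0 ⇒ m × 10 × 1.41 = 24.03 ⇒ m = 24.03 / (10 × 1.41) = 1.7 kg.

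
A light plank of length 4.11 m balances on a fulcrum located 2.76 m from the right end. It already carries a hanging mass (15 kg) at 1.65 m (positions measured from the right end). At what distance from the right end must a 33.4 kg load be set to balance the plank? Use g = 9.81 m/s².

x ≈ 3.26 m from the right end

Taking torques about the fulcrum (at 2.76 m from the right end):
Hanging mass: 15 × 9.81 = 147.2 N down at 1.65 m → arm 1.11 m, τ = 147.2 × 1.11 = 163.4 N·m clockwise.
Net moment of existing loads = 163.4 N·m clockwise.
The load weighs 33.4 × 9.81 = 327.7 N and must supply an equal counterclockwise moment, so its lever arm about the fulcrum is 163.4 / 327.7 = 0.499 m.
That puts it at 2.76 + 0.499 = 3.26 m from the right end.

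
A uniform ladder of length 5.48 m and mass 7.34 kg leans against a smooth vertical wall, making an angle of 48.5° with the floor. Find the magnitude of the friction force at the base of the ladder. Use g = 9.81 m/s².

f ≈ 31.9 N

Choose the foot of the ladder as the axis so the floor normal and friction both act there and drop out.
Ladder weight 7.34×9.81 = 72.01 N acts at 2.74 m along the ladder; its horizontal arm is 2.74·cos48.5° = 1.816 m → τ = 130.8 N·m clockwise.
Wall normal N acts horizontally at the top; its moment arm is the height L sinθ = 5.48·sin48.5° = 4.104 m, counterclockwise.
Setting net torque to zero: N × 4.104 = 130.8 → N = 31.9 N.
ΣFx = 0: friction at the foot balances the wall's push, so f = N_wall = 31.9 N.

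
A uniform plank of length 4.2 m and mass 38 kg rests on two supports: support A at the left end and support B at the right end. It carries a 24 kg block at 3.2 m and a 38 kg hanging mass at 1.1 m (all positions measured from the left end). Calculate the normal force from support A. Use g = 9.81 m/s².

R_A ≈ 518 N

Sum moments about support B (its reaction then has zero moment arm).
Beam weight: 38 × 9.81 = 372.8 N down at 2.1 m → arm 2.1 m, τ = 372.8 × 2.1 = 782.9 N·m counterclockwise.
Block: 24 × 9.81 = 235.4 N down at 3.2 m → arm 1 m, τ = 235.4 × 1 = 235.4 N·m counterclockwise.
Hanging mass: 38 × 9.81 = 372.8 N down at 1.1 m → arm 3.1 m, τ = 372.8 × 3.1 = 1156 N·m counterclockwise.
Net load moment about support B = 2174 N·m counterclockwise.
Reaction R at support A is upward at 0 m, arm 4.2 m → moment R × 4.2 clockwise.
Setting net torque to zero: R × 4.2 = 2174 → R = 518 N.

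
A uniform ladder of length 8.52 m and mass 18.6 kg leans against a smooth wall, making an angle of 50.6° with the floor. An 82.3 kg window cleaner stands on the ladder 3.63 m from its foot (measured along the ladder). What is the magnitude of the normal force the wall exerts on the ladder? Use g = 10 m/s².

Sum moments about the foot of the ladder (the floor normal and friction both act there and drop out).
Ladder weight 18.6×10 = 186 N acts at 4.26 m along the ladder; its horizontal arm is 4.26·cos50.6° = 2.704 m → τ = 502.9 N·m clockwise.
Window cleaner: 82.3×10 = 823 N at 3.63 m → arm 2.304 m → τ = 1896 N·m clockwise.
Wall normal N acts horizontally at the top; its moment arm is the height L sinθ = 8.52·sin50.6° = 6.584 m, counterclockwise.
Balancing moments: N × 6.584 = 2399, giving N = 364 N.

N_wall ≈ 364 N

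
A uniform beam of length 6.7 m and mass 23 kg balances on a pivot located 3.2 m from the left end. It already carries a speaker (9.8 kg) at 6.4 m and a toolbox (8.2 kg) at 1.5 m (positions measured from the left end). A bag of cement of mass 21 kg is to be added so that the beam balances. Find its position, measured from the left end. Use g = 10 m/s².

Choose the pivot (at 3.2 m from the left end) as the axis so the support reaction has zero arm there.
Beam weight: 23 × 10 = 230 N down at 3.35 m → arm 0.15 m, τ = 230 × 0.15 = 34.5 N·m clockwise.
Speaker: 9.8 × 10 = 98 N down at 6.4 m → arm 3.2 m, τ = 98 × 3.2 = 313.6 N·m clockwise.
Toolbox: 8.2 × 10 = 82 N down at 1.5 m → arm 1.7 m, τ = 82 × 1.7 = 139.4 N·m counterclockwise.
Net moment of existing loads = 208.7 N·m clockwise.
The bag of cement weighs 21 × 10 = 210 N and must supply an equal counterclockwise moment, so its lever arm about the pivot is 208.7 / 210 = 0.994 m.
That puts it at 3.2 − 0.994 = 2.21 m from the left end.

x ≈ 2.21 m from the left end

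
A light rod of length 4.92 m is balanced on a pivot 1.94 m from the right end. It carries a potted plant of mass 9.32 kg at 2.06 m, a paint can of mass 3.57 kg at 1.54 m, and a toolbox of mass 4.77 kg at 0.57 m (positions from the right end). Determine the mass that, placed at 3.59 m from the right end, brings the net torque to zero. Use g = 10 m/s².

m ≈ 4.15 kg

About the pivot (at 1.94 m from the right end):
Potted plant: 9.32 × 10 = 93.2 N down at 2.06 m → arm 0.12 m, τ = 93.2 × 0.12 = 11.18 N·m counterclockwise.
Paint can: 3.57 × 10 = 35.7 N down at 1.54 m → arm 0.4 m, τ = 35.7 × 0.4 = 14.28 N·m clockwise.
Toolbox: 4.77 × 10 = 47.7 N down at 0.57 m → arm 1.37 m, τ = 47.7 × 1.37 = 65.35 N·m clockwise.
Net moment of known loads = 68.45 N·m clockwise.
An unknown mass m at 3.59 m has arm 1.65 m; its moment is m·g·1.65 counterclockwise.
For rotational equilibrium, m × 10 × 1.65 = 68.45, so m = 68.45 / (10 × 1.65) = 4.15 kg.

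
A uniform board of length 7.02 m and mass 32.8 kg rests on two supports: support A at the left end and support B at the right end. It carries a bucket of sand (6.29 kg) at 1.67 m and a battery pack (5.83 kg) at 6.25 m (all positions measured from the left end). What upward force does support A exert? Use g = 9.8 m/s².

R_A ≈ 214 N

Taking torques about support B:
Beam weight: 32.8 × 9.8 = 321.4 N down at 3.51 m → arm 3.51 m, τ = 321.4 × 3.51 = 1128 N·m counterclockwise.
Bucket of sand: 6.29 × 9.8 = 61.64 N down at 1.67 m → arm 5.35 m, τ = 61.64 × 5.35 = 329.8 N·m counterclockwise.
Battery pack: 5.83 × 9.8 = 57.13 N down at 6.25 m → arm 0.77 m, τ = 57.13 × 0.77 = 43.99 N·m counterclockwise.
Net load moment about support B = 1502 N·m counterclockwise.
Reaction R at support A is upward at 0 m, arm 7.02 m → moment R × 7.02 clockwise.
Στ = 0 ⇒ R × 7.02 = 1502 ⇒ R = 214 N.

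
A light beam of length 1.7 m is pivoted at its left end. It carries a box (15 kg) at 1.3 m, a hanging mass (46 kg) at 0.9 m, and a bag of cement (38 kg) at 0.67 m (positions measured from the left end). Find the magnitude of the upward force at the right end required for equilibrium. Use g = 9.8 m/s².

Sum moments about the left end (the unknown pivot reaction has zero arm there).
Box: 15 × 9.8 = 147 N down at 1.3 m → arm 1.3 m, τ = 147 × 1.3 = 191.1 N·m clockwise.
Hanging mass: 46 × 9.8 = 450.8 N down at 0.9 m → arm 0.9 m, τ = 450.8 × 0.9 = 405.7 N·m clockwise.
Bag of cement: 38 × 9.8 = 372.4 N down at 0.67 m → arm 0.67 m, τ = 372.4 × 0.67 = 249.5 N·m clockwise.
Net moment of the loads = 846.3 N·m clockwise.
The upward force F acts at the right end, arm 1.7 m, giving F × 1.7 counterclockwise.
Στ = 0 ⇒ F × 1.7 = 846.3 ⇒ F = 846.3 / 1.7 = 498 N.

F ≈ 498 N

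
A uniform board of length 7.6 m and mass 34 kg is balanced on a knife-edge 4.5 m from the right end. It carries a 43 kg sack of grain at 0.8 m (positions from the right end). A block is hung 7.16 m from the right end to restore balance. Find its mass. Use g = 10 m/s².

m ≈ 68.8 kg

Sum moments about the knife-edge (at 4.5 m from the right end) (the support reaction has zero arm there).
Beam weight: 34 × 10 = 340 N down at 3.8 m → arm 0.7 m, τ = 340 × 0.7 = 238 N·m clockwise.
Sack of grain: 43 × 10 = 430 N down at 0.8 m → arm 3.7 m, τ = 430 × 3.7 = 1591 N·m clockwise.
Net moment of known loads = 1829 N·m clockwise.
An unknown mass m at 7.16 m has arm 2.66 m; its moment is m·g·2.66 counterclockwise.
Στ = 0 ⇒ m × 10 × 2.66 = 1829 ⇒ m = 1829 / (10 × 2.66) = 68.8 kg.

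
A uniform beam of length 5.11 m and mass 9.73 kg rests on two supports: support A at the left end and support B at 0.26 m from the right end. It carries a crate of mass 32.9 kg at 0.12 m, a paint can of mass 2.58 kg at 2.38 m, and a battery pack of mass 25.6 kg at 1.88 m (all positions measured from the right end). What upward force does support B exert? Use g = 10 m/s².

R_B ≈ 575 N

Choose support A as the axis so its reaction then has zero moment arm.
Beam weight: 9.73 × 10 = 97.3 N down at 2.555 m → arm 2.555 m, τ = 97.3 × 2.555 = 248.6 N·m clockwise.
Crate: 32.9 × 10 = 329 N down at 0.12 m → arm 4.99 m, τ = 329 × 4.99 = 1642 N·m clockwise.
Paint can: 2.58 × 10 = 25.8 N down at 2.38 m → arm 2.73 m, τ = 25.8 × 2.73 = 70.43 N·m clockwise.
Battery pack: 25.6 × 10 = 256 N down at 1.88 m → arm 3.23 m, τ = 256 × 3.23 = 826.9 N·m clockwise.
Net load moment about support A = 2788 N·m clockwise.
Reaction R at support B is upward at 0.26 m, arm 4.85 m → moment R × 4.85 counterclockwise.
Balancing moments: R × 4.85 = 2788, giving R = 575 N.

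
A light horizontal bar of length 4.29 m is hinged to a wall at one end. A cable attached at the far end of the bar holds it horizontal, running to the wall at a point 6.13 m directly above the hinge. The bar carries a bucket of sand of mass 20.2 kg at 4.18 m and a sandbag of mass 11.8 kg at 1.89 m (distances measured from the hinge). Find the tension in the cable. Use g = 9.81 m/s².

T ≈ 298 N

Take moments about the hinge.
Bucket of sand: 20.2 × 9.81 = 198.2 N down at 4.18 m → arm 4.18 m, τ = 198.2 × 4.18 = 828.5 N·m clockwise.
Sandbag: 11.8 × 9.81 = 115.8 N down at 1.89 m → arm 1.89 m, τ = 115.8 × 1.89 = 218.9 N·m clockwise.
Total clockwise load moment = 1047 N·m.
The cable tension T acts at 4.29 m; only its component perpendicular to the bar, T sinθ, produces torque. sinθ = h/√(h²+d²) = 6.13/√(6.13²+4.29²) = 0.8193.
Στ = 0 ⇒ T × 4.29 × 0.8193 = 1047 ⇒ T = 1047 / 3.515 = 298 N.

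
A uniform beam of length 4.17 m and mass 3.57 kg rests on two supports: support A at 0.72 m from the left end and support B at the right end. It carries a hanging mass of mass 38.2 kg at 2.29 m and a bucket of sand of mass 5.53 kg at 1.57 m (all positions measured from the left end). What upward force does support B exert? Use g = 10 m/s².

R_B ≈ 202 N

Take moments about support A.
Beam weight: 3.57 × 10 = 35.7 N down at 2.085 m → arm 1.365 m, τ = 35.7 × 1.365 = 48.73 N·m clockwise.
Hanging mass: 38.2 × 10 = 382 N down at 2.29 m → arm 1.57 m, τ = 382 × 1.57 = 599.7 N·m clockwise.
Bucket of sand: 5.53 × 10 = 55.3 N down at 1.57 m → arm 0.85 m, τ = 55.3 × 0.85 = 47 N·m clockwise.
Net load moment about support A = 695.4 N·m clockwise.
Reaction R at support B is upward at 4.17 m, arm 3.45 m → moment R × 3.45 counterclockwise.
Balancing moments: R × 3.45 = 695.4, giving R = 202 N.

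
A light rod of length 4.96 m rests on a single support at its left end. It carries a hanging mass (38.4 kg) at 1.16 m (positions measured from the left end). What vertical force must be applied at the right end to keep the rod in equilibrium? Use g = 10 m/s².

Taking torques about the left end:
Hanging mass: 38.4 × 10 = 384 N down at 1.16 m → arm 1.16 m, τ = 384 × 1.16 = 445.4 N·m clockwise.
Net moment of the loads = 445.4 N·m clockwise.
The upward force F acts at the right end, arm 4.96 m, giving F × 4.96 counterclockwise.
For rotational equilibrium, F × 4.96 = 445.4, so F = 445.4 / 4.96 = 89.8 N.

F ≈ 89.8 N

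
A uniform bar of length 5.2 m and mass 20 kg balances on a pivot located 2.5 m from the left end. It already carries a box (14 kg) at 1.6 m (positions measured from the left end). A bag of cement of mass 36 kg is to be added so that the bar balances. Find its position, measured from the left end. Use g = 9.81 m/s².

About the pivot (at 2.5 m from the left end):
Beam weight: 20 × 9.81 = 196.2 N down at 2.6 m → arm 0.1 m, τ = 196.2 × 0.1 = 19.62 N·m clockwise.
Box: 14 × 9.81 = 137.3 N down at 1.6 m → arm 0.9 m, τ = 137.3 × 0.9 = 123.6 N·m counterclockwise.
Net moment of existing loads = 104 N·m counterclockwise.
The bag of cement weighs 36 × 9.81 = 353.2 N and must supply an equal clockwise moment, so its lever arm about the pivot is 104 / 353.2 = 0.294 m.
That puts it at 2.5 + 0.294 = 2.79 m from the left end.

x ≈ 2.79 m from the left end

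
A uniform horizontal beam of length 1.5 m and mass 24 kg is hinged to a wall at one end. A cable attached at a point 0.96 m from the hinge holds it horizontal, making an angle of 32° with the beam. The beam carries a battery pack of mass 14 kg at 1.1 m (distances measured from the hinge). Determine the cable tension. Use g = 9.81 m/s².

T ≈ 644 N

Sum moments about the hinge (the unknown hinge reaction has zero arm there).
Beam weight: 24 × 9.81 = 235.4 N down at 0.75 m → arm 0.75 m, τ = 235.4 × 0.75 = 176.6 N·m clockwise.
Battery pack: 14 × 9.81 = 137.3 N down at 1.1 m → arm 1.1 m, τ = 137.3 × 1.1 = 151 N·m clockwise.
Total clockwise load moment = 327.6 N·m.
The cable tension T acts at 0.96 m; only its component perpendicular to the beam, T sinθ, produces torque. sin 32° = 0.5299.
Setting net torque to zero: T × 0.96 × 0.5299 = 327.6 → T = 327.6 / 0.5087 = 644 N.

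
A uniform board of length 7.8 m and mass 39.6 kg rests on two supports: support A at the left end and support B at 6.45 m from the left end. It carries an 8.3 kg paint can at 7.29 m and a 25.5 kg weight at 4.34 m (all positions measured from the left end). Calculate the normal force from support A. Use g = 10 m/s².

About support B:
Beam weight: 39.6 × 10 = 396 N down at 3.9 m → arm 2.55 m, τ = 396 × 2.55 = 1010 N·m counterclockwise.
Paint can: 8.3 × 10 = 83 N down at 7.29 m → arm 0.84 m, τ = 83 × 0.84 = 69.72 N·m clockwise.
Weight: 25.5 × 10 = 255 N down at 4.34 m → arm 2.11 m, τ = 255 × 2.11 = 538 N·m counterclockwise.
Net load moment about support B = 1478 N·m counterclockwise.
Reaction R at support A is upward at 0 m, arm 6.45 m → moment R × 6.45 clockwise.
For rotational equilibrium, R × 6.45 = 1478, so R = 229 N.

R_A ≈ 229 N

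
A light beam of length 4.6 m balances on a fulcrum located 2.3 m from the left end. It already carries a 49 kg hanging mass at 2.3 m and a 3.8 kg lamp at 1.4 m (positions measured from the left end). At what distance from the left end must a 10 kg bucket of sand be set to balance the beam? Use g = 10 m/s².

x ≈ 2.64 m from the left end

Choose the fulcrum (at 2.3 m from the left end) as the axis so the support reaction has zero arm there.
Hanging mass: acts at the fulcrum, moment arm 0 → no torque.
Lamp: 3.8 × 10 = 38 N down at 1.4 m → arm 0.9 m, τ = 38 × 0.9 = 34.2 N·m counterclockwise.
Net moment of existing loads = 34.2 N·m counterclockwise.
The bucket of sand weighs 10 × 10 = 100 N and must supply an equal clockwise moment, so its lever arm about the fulcrum is 34.2 / 100 = 0.342 m.
That puts it at 2.3 + 0.342 = 2.64 m from the left end.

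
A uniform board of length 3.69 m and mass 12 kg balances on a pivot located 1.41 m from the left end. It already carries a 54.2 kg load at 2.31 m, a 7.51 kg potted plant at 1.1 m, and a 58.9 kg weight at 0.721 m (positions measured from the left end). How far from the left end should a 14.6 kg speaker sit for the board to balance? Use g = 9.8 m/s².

x ≈ 0.65 m from the left end

Choose the pivot (at 1.41 m from the left end) as the axis so the support reaction has zero arm there.
Beam weight: 12 × 9.8 = 117.6 N down at 1.845 m → arm 0.435 m, τ = 117.6 × 0.435 = 51.16 N·m clockwise.
Load: 54.2 × 9.8 = 531.2 N down at 2.31 m → arm 0.9 m, τ = 531.2 × 0.9 = 478.1 N·m clockwise.
Potted plant: 7.51 × 9.8 = 73.6 N down at 1.1 m → arm 0.31 m, τ = 73.6 × 0.31 = 22.82 N·m counterclockwise.
Weight: 58.9 × 9.8 = 577.2 N down at 0.721 m → arm 0.689 m, τ = 577.2 × 0.689 = 397.7 N·m counterclockwise.
Net moment of existing loads = 108.7 N·m clockwise.
The speaker weighs 14.6 × 9.8 = 143.1 N and must supply an equal counterclockwise moment, so its lever arm about the pivot is 108.7 / 143.1 = 0.76 m.
That puts it at 1.41 − 0.76 = 0.65 m from the left end.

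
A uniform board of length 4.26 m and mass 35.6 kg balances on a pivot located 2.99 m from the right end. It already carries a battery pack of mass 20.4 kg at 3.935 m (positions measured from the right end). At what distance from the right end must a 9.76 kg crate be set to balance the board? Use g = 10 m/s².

x ≈ 4.15 m from the right end

Taking torques about the pivot (at 2.99 m from the right end):
Beam weight: 35.6 × 10 = 356 N down at 2.13 m → arm 0.86 m, τ = 356 × 0.86 = 306.2 N·m clockwise.
Battery pack: 20.4 × 10 = 204 N down at 3.935 m → arm 0.945 m, τ = 204 × 0.945 = 192.8 N·m counterclockwise.
Net moment of existing loads = 113.4 N·m clockwise.
The crate weighs 9.76 × 10 = 97.6 N and must supply an equal counterclockwise moment, so its lever arm about the pivot is 113.4 / 97.6 = 1.16 m.
That puts it at 2.99 + 1.16 = 4.15 m from the right end.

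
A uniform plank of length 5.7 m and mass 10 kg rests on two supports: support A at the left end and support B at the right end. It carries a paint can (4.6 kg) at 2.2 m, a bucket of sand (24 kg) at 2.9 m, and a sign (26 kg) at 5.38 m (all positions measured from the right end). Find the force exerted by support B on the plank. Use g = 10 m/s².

Sum moments about support A (its reaction then has zero moment arm).
Beam weight: 10 × 10 = 100 N down at 2.85 m → arm 2.85 m, τ = 100 × 2.85 = 285 N·m clockwise.
Paint can: 4.6 × 10 = 46 N down at 2.2 m → arm 3.5 m, τ = 46 × 3.5 = 161 N·m clockwise.
Bucket of sand: 24 × 10 = 240 N down at 2.9 m → arm 2.8 m, τ = 240 × 2.8 = 672 N·m clockwise.
Sign: 26 × 10 = 260 N down at 5.38 m → arm 0.32 m, τ = 260 × 0.32 = 83.2 N·m clockwise.
Net load moment about support A = 1201 N·m clockwise.
Reaction R at support B is upward at 0 m, arm 5.7 m → moment R × 5.7 counterclockwise.
For rotational equilibrium, R × 5.7 = 1201, so R = 211 N.

R_B ≈ 211 N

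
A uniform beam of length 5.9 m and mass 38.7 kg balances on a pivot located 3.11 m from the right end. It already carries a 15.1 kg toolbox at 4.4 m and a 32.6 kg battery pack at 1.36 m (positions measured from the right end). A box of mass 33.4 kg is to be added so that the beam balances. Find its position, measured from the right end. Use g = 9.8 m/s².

Sum moments about the pivot (at 3.11 m from the right end) (the support reaction has zero arm there).
Beam weight: 38.7 × 9.8 = 379.3 N down at 2.95 m → arm 0.16 m, τ = 379.3 × 0.16 = 60.69 N·m clockwise.
Toolbox: 15.1 × 9.8 = 148 N down at 4.4 m → arm 1.29 m, τ = 148 × 1.29 = 190.9 N·m counterclockwise.
Battery pack: 32.6 × 9.8 = 319.5 N down at 1.36 m → arm 1.75 m, τ = 319.5 × 1.75 = 559.1 N·m clockwise.
Net moment of existing loads = 428.9 N·m clockwise.
The box weighs 33.4 × 9.8 = 327.3 N and must supply an equal counterclockwise moment, so its lever arm about the pivot is 428.9 / 327.3 = 1.31 m.
That puts it at 3.11 + 1.31 = 4.42 m from the right end.

x ≈ 4.42 m from the right end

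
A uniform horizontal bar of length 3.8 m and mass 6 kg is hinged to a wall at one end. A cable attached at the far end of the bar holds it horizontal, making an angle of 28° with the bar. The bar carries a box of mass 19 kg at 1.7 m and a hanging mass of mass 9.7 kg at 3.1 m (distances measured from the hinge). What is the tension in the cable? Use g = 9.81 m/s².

T ≈ 406 N

Taking torques about the hinge:
Beam weight: 6 × 9.81 = 58.86 N down at 1.9 m → arm 1.9 m, τ = 58.86 × 1.9 = 111.8 N·m clockwise.
Box: 19 × 9.81 = 186.4 N down at 1.7 m → arm 1.7 m, τ = 186.4 × 1.7 = 316.9 N·m clockwise.
Hanging mass: 9.7 × 9.81 = 95.16 N down at 3.1 m → arm 3.1 m, τ = 95.16 × 3.1 = 295 N·m clockwise.
Total clockwise load moment = 723.7 N·m.
The cable tension T acts at 3.8 m; only its component perpendicular to the bar, T sinθ, produces torque. sin 28° = 0.4695.
Στ = 0 ⇒ T × 3.8 × 0.4695 = 723.7 ⇒ T = 723.7 / 1.784 = 406 N.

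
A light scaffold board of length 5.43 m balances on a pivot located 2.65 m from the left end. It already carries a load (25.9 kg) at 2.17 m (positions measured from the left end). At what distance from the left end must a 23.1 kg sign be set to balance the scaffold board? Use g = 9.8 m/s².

x ≈ 3.19 m from the left end

Take moments about the pivot (at 2.65 m from the left end).
Load: 25.9 × 9.8 = 253.8 N down at 2.17 m → arm 0.48 m, τ = 253.8 × 0.48 = 121.8 N·m counterclockwise.
Net moment of existing loads = 121.8 N·m counterclockwise.
The sign weighs 23.1 × 9.8 = 226.4 N and must supply an equal clockwise moment, so its lever arm about the pivot is 121.8 / 226.4 = 0.538 m.
That puts it at 2.65 + 0.538 = 3.19 m from the left end.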